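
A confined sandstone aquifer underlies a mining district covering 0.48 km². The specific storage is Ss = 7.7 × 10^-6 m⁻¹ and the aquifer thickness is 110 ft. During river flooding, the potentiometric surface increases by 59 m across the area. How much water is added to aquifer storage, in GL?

b = 110 ft = 33.53 m
S = Ss × b = 7.7 × 10^-6 m⁻¹ × 33.53 m = 2.582 × 10^-4
A = 0.48 km² = 4.8 × 10^5 m²
ΔV = S × A × Δh = 2.582 × 10^-4 × 4.8 × 10^5 m² × 59 m = 7311 m³
ΔV = 7311 m³ = 0.007311 GL

ΔV ≈ 0.00731 GL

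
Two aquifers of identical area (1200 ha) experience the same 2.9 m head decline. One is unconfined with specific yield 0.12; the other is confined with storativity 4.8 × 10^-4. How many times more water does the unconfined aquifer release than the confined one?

ΔV_u / ΔV_c ≈ 250

A = 1200 ha = 1.2 × 10^7 m²
Unconfined: ΔV_u = Sy × A × Δh = 0.12 × 1.2 × 10^7 × 2.9 = 4.176 × 10^6 m³
Confined: ΔV_c = S × A × Δh = 4.8 × 10^-4 × 1.2 × 10^7 × 2.9 = 16700 m³
Ratio = ΔV_u / ΔV_c = Sy / S = 0.12 / 4.8 × 10^-4 = 250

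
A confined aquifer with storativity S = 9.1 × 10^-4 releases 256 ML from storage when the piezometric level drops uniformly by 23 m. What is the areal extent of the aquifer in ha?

ΔV = 256 ML = 2.56 × 10^5 m³
A = ΔV / (S × Δh) = 2.56 × 10^5 / (9.1 × 10^-4 × 23) = 1.223 × 10^7 m²
A = 1.223 × 10^7 m² = 1223 ha

A ≈ 1220 ha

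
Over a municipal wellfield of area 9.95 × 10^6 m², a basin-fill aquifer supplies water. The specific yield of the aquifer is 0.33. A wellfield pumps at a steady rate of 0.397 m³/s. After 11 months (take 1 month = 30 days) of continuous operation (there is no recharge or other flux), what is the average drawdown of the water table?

Δh ≈ 3.45 m

Q = 0.397 m³/s = 34300 m³/d
t = 11 months = 330 d
ΔV = Q × t = 34300 m³/d × 330 d = 1.132 × 10^7 m³
Δh = ΔV / (Sy × A) = 1.132 × 10^7 / (0.33 × 9.95 × 10^6) = 3.447 m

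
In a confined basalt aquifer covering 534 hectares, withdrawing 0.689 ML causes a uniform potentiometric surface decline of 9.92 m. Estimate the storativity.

A = 534 hectares = 5.34 × 10^6 m²
ΔV = 0.689 ML = 689 m³
S = ΔV / (A × Δh) = 689 m³ / (5.34 × 10^6 m² × 9.92 m) = 1.301 × 10^-5

S ≈ 1.3 × 10^-5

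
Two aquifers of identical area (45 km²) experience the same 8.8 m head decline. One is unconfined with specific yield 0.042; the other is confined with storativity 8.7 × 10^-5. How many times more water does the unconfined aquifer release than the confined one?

A = 45 km² = 4.5 × 10^7 m²
Unconfined: ΔV_u = Sy × A × Δh = 0.042 × 4.5 × 10^7 × 8.8 = 1.663 × 10^7 m³
Confined: ΔV_c = S × A × Δh = 8.7 × 10^-5 × 4.5 × 10^7 × 8.8 = 34450 m³
Ratio = ΔV_u / ΔV_c = Sy / S = 0.042 / 8.7 × 10^-5 = 482.8

ΔV_u / ΔV_c ≈ 483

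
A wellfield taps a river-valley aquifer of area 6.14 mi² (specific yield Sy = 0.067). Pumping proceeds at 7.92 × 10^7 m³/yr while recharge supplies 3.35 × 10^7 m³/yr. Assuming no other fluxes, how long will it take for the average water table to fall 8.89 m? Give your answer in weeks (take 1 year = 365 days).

t ≈ 10.8 weeks

A = 6.14 mi² = 1.59 × 10^7 m²
ΔV = Sy × A × Δh = 0.067 × 1.59 × 10^7 × 8.89 = 9.472 × 10^6 m³
Net withdrawal = 7.92 × 10^7 − 3.35 × 10^7 = 4.57 × 10^7 m³/yr = 1.252 × 10^5 m³/d
t = ΔV / Q = 9.472 × 10^6 m³ / 1.252 × 10^5 m³/d = 75.65 d
t = 75.65 d ≈ 10.81 weeks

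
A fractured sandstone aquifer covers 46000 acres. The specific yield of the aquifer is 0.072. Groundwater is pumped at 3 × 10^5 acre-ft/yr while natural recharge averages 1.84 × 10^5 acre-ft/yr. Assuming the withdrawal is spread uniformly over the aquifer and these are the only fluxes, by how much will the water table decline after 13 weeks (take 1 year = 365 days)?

Δh ≈ 2.66 m

A = 46000 acres = 1.862 × 10^8 m²
Net abstraction = 3 × 10^5 − 1.84 × 10^5 = 1.16 × 10^5 acre-ft/yr
Q_net = 1.16 × 10^5 acre-ft/yr = 3.92 × 10^5 m³/d
t = 13 weeks = 91 d
ΔV = Q × t = 3.92 × 10^5 m³/d × 91 d = 3.567 × 10^7 m³
Δh = ΔV / (Sy × A) = 3.567 × 10^7 / (0.072 × 1.862 × 10^8) = 2.662 m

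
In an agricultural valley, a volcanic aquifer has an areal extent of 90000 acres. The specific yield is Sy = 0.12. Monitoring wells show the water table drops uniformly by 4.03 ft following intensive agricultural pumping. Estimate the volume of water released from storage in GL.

A = 90000 acres = 3.642 × 10^8 m²
Δh = 4.03 ft = 1.228 m
ΔV = Sy × A × Δh = 0.12 × 3.642 × 10^8 m² × 1.228 m = 5.369 × 10^7 m³
ΔV = 5.369 × 10^7 m³ = 53.69 GL

ΔV ≈ 53.7 GL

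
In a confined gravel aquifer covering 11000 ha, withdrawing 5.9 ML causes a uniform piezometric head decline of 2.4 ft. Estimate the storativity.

S ≈ 7.3 × 10^-5

A = 11000 ha = 1.1 × 10^8 m²
Δh = 2.4 ft = 0.7315 m
ΔV = 5.9 ML = 5900 m³
S = ΔV / (A × Δh) = 5900 m³ / (1.1 × 10^8 m² × 0.7315 m) = 7.332 × 10^-5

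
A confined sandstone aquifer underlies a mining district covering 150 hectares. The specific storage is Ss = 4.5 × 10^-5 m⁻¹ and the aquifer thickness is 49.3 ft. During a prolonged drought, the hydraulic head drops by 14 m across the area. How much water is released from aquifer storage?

b = 49.3 ft = 15.03 m
S = Ss × b = 4.5 × 10^-5 m⁻¹ × 15.03 m = 6.762 × 10^-4
A = 150 hectares = 1.5 × 10^6 m²
ΔV = S × A × Δh = 6.762 × 10^-4 × 1.5 × 10^6 m² × 14 m = 14200 m³

ΔV ≈ 14200 m³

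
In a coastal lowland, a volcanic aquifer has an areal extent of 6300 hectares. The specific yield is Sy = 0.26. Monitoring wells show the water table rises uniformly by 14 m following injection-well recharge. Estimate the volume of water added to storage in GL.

A = 6300 hectares = 6.3 × 10^7 m²
ΔV = Sy × A × Δh = 0.26 × 6.3 × 10^7 m² × 14 m = 2.293 × 10^8 m³
ΔV = 2.293 × 10^8 m³ = 229.3 GL

ΔV ≈ 229 GL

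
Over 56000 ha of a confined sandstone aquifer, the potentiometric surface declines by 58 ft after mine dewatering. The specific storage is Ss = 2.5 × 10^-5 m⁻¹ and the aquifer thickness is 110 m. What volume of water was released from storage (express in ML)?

S = Ss × b = 2.5 × 10^-5 m⁻¹ × 110 m = 2.75 × 10^-3
A = 56000 ha = 5.6 × 10^8 m²
Δh = 58 ft = 17.68 m
ΔV = S × A × Δh = 0.00275 × 5.6 × 10^8 m² × 17.68 m = 2.722 × 10^7 m³
ΔV = 2.722 × 10^7 m³ = 27220 ML

ΔV ≈ 27200 ML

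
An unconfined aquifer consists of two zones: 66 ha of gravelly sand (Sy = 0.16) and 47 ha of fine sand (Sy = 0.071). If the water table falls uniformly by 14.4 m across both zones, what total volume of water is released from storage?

ΔV ≈ 2 × 10^6 m³

A₁ = 66 ha = 6.6 × 10^5 m²; A₂ = 47 ha = 4.7 × 10^5 m²
ΔV₁ = 0.16 × 6.6 × 10^5 × 14.4 = 1.521 × 10^6 m³
ΔV₂ = 0.071 × 4.7 × 10^5 × 14.4 = 4.805 × 10^5 m³
ΔV = ΔV₁ + ΔV₂ = 2.001 × 10^6 m³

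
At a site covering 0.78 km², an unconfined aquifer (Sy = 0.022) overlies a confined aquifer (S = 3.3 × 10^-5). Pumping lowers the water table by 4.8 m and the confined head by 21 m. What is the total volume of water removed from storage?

A = 0.78 km² = 7.8 × 10^5 m²
Unconfined: ΔV_u = Sy × A × Δh_u = 0.022 × 7.8 × 10^5 × 4.8 = 82370 m³
Confined: ΔV_c = S × A × Δh_c = 3.3 × 10^-5 × 7.8 × 10^5 × 21 = 540.5 m³
Total ΔV = 82370 + 540.5 = 82910 m³

ΔV ≈ 82900 m³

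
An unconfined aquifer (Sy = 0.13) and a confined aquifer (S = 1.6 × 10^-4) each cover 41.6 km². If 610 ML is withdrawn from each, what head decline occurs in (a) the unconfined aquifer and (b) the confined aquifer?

A = 41.6 km² = 4.16 × 10^7 m²
ΔV = 610 ML = 6.1 × 10^5 m³
Unconfined: Δh_u = ΔV/(Sy·A) = 6.1 × 10^5/(0.13 × 4.16 × 10^7) = 0.1128 m
Confined: Δh_c = ΔV/(S·A) = 6.1 × 10^5/(1.6 × 10^-4 × 4.16 × 10^7) = 91.65 m

Δh_u ≈ 0.113 m; Δh_c ≈ 91.6 m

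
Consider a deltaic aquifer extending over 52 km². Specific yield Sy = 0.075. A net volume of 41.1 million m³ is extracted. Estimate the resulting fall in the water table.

Δh ≈ 10.5 m

A = 52 km² = 5.2 × 10^7 m²
ΔV = 41.1 million m³ = 4.11 × 10^7 m³
Δh = ΔV / (Sy × A) = 4.11 × 10^7 m³ / (0.075 × 5.2 × 10^7 m²) = 10.54 m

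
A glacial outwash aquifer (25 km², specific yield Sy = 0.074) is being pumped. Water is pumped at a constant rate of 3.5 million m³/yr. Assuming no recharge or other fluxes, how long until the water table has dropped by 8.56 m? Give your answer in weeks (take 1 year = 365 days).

A = 25 km² = 2.5 × 10^7 m²
ΔV = Sy × A × Δh = 0.074 × 2.5 × 10^7 × 8.56 = 1.584 × 10^7 m³
Q = 3.5 million m³/yr = 9589 m³/d
t = ΔV / Q = 1.584 × 10^7 m³ / 9589 m³/d = 1651 d
t = 1651 d ≈ 235.9 weeks

t ≈ 236 weeks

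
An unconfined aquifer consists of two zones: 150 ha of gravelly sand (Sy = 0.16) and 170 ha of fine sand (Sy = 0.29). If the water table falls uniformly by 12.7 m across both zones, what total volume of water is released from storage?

A₁ = 150 ha = 1.5 × 10^6 m²; A₂ = 170 ha = 1.7 × 10^6 m²
ΔV₁ = 0.16 × 1.5 × 10^6 × 12.7 = 3.048 × 10^6 m³
ΔV₂ = 0.29 × 1.7 × 10^6 × 12.7 = 6.261 × 10^6 m³
ΔV = ΔV₁ + ΔV₂ = 9.309 × 10^6 m³

ΔV ≈ 9.31 × 10^6 m³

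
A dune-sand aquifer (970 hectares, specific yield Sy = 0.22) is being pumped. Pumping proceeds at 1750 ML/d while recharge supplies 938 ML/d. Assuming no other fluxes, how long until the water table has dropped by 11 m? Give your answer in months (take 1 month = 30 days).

A = 970 hectares = 9.7 × 10^6 m²
ΔV = Sy × A × Δh = 0.22 × 9.7 × 10^6 × 11 = 2.347 × 10^7 m³
Net withdrawal = 1750 − 938 = 812 ML/d = 8.12 × 10^5 m³/d
t = ΔV / Q = 2.347 × 10^7 m³ / 8.12 × 10^5 m³/d = 28.91 d
t = 28.91 d ≈ 0.9636 months

t ≈ 0.964 months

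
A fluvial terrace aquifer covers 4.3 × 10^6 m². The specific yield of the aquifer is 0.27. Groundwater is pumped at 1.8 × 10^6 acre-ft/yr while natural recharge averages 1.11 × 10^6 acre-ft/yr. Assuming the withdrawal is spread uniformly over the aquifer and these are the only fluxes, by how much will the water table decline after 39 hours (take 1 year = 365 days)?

Net abstraction = 1.8 × 10^6 − 1.11 × 10^6 = 6.9 × 10^5 acre-ft/yr
Q_net = 6.9 × 10^5 acre-ft/yr = 2.332 × 10^6 m³/d
t = 39 hours = 1.625 d
ΔV = Q × t = 2.332 × 10^6 m³/d × 1.625 d = 3.789 × 10^6 m³
Δh = ΔV / (Sy × A) = 3.789 × 10^6 / (0.27 × 4.3 × 10^6) = 3.264 m

Δh ≈ 3.26 m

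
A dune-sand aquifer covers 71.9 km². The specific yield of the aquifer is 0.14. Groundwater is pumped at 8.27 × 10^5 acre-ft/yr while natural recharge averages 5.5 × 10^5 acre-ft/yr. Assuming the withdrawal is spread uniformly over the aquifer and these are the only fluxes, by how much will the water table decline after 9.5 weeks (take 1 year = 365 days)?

A = 71.9 km² = 7.19 × 10^7 m²
Net abstraction = 8.27 × 10^5 − 5.5 × 10^5 = 2.77 × 10^5 acre-ft/yr
Q_net = 2.77 × 10^5 acre-ft/yr = 9.361 × 10^5 m³/d
t = 9.5 weeks = 66.5 d
ΔV = Q × t = 9.361 × 10^5 m³/d × 66.5 d = 6.225 × 10^7 m³
Δh = ΔV / (Sy × A) = 6.225 × 10^7 / (0.14 × 7.19 × 10^7) = 6.184 m

Δh ≈ 6.18 m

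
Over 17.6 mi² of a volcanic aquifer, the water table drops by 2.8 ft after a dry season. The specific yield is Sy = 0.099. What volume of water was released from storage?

A = 17.6 mi² = 4.558 × 10^7 m²
Δh = 2.8 ft = 0.8534 m
ΔV = Sy × A × Δh = 0.099 × 4.558 × 10^7 m² × 0.8534 m = 3.851 × 10^6 m³

ΔV ≈ 3.85 × 10^6 m³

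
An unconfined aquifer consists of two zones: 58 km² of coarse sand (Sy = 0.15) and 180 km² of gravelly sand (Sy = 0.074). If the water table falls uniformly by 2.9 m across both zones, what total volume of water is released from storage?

ΔV ≈ 6.39 × 10^7 m³

A₁ = 58 km² = 5.8 × 10^7 m²; A₂ = 180 km² = 1.8 × 10^8 m²
ΔV₁ = 0.15 × 5.8 × 10^7 × 2.9 = 2.523 × 10^7 m³
ΔV₂ = 0.074 × 1.8 × 10^8 × 2.9 = 3.863 × 10^7 m³
ΔV = ΔV₁ + ΔV₂ = 6.386 × 10^7 m³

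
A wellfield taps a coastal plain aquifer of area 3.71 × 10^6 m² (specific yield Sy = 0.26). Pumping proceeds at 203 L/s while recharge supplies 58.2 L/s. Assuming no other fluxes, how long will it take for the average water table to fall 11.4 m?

ΔV = Sy × A × Δh = 0.26 × 3.71 × 10^6 × 11.4 = 1.1 × 10^7 m³
Net withdrawal = 203 − 58.2 = 144.8 L/s = 12510 m³/d
t = ΔV / Q = 1.1 × 10^7 m³ / 12510 m³/d = 879 d

t ≈ 879 days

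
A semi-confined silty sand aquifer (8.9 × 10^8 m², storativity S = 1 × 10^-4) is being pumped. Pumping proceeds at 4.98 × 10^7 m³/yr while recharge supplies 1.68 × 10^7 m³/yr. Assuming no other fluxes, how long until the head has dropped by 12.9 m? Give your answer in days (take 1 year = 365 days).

ΔV = S × A × Δh = 1 × 10^-4 × 8.9 × 10^8 × 12.9 = 1.148 × 10^6 m³
Net withdrawal = 4.98 × 10^7 − 1.68 × 10^7 = 3.3 × 10^7 m³/yr = 90410 m³/d
t = ΔV / Q = 1.148 × 10^6 m³ / 90410 m³/d = 12.7 d

t ≈ 12.7 days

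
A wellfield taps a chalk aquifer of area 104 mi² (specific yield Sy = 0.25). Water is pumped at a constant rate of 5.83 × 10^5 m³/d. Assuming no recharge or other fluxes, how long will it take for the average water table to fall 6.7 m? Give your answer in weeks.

A = 104 mi² = 2.694 × 10^8 m²
ΔV = Sy × A × Δh = 0.25 × 2.694 × 10^8 × 6.7 = 4.512 × 10^8 m³
t = ΔV / Q = 4.512 × 10^8 m³ / 5.83 × 10^5 m³/d = 773.9 d
t = 773.9 d ≈ 110.6 weeks

t ≈ 111 weeks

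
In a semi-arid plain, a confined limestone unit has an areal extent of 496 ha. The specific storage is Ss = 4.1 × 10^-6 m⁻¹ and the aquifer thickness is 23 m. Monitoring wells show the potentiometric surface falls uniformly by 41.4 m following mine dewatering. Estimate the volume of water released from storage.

ΔV ≈ 19400 m³

S = Ss × b = 4.1 × 10^-6 m⁻¹ × 23 m = 9.43 × 10^-5
A = 496 ha = 4.96 × 10^6 m²
ΔV = S × A × Δh = 9.43 × 10^-5 × 4.96 × 10^6 m² × 41.4 m = 19360 m³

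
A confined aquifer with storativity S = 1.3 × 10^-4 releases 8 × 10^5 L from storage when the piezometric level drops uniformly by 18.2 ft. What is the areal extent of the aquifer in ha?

A ≈ 111 ha

Δh = 18.2 ft = 5.547 m
ΔV = 8 × 10^5 L = 800 m³
A = ΔV / (S × Δh) = 800 / (1.3 × 10^-4 × 5.547) = 1.109 × 10^6 m²
A = 1.109 × 10^6 m² = 110.9 ha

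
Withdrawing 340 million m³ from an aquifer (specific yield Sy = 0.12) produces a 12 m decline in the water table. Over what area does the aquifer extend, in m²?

ΔV = 340 million m³ = 3.4 × 10^8 m³
A = ΔV / (Sy × Δh) = 3.4 × 10^8 / (0.12 × 12) = 2.361 × 10^8 m²

A ≈ 2.36 × 10^8 m²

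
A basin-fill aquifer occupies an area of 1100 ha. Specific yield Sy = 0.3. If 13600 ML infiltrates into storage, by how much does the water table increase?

A = 1100 ha = 1.1 × 10^7 m²
ΔV = 13600 ML = 1.36 × 10^7 m³
Δh = ΔV / (Sy × A) = 1.36 × 10^7 m³ / (0.3 × 1.1 × 10^7 m²) = 4.121 m

Δh ≈ 4.12 m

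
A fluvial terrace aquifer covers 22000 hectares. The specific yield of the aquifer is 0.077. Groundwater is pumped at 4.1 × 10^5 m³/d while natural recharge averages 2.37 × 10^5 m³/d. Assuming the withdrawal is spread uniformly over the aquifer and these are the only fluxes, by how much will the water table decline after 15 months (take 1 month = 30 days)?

Δh ≈ 4.6 m

A = 22000 hectares = 2.2 × 10^8 m²
Net abstraction = 4.1 × 10^5 − 2.37 × 10^5 = 1.73 × 10^5 m³/d
t = 15 months = 450 d
ΔV = Q × t = 1.73 × 10^5 m³/d × 450 d = 7.785 × 10^7 m³
Δh = ΔV / (Sy × A) = 7.785 × 10^7 / (0.077 × 2.2 × 10^8) = 4.596 m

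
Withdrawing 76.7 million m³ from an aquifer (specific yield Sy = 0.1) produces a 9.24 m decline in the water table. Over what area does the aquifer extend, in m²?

A ≈ 8.3 × 10^7 m²

ΔV = 76.7 million m³ = 7.67 × 10^7 m³
A = ΔV / (Sy × Δh) = 7.67 × 10^7 / (0.1 × 9.24) = 8.301 × 10^7 m²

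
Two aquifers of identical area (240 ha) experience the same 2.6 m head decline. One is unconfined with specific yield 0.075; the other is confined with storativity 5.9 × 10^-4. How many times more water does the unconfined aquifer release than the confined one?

A = 240 ha = 2.4 × 10^6 m²
Unconfined: ΔV_u = Sy × A × Δh = 0.075 × 2.4 × 10^6 × 2.6 = 4.68 × 10^5 m³
Confined: ΔV_c = S × A × Δh = 5.9 × 10^-4 × 2.4 × 10^6 × 2.6 = 3682 m³
Ratio = ΔV_u / ΔV_c = Sy / S = 0.075 / 5.9 × 10^-4 = 127.1

ΔV_u / ΔV_c ≈ 127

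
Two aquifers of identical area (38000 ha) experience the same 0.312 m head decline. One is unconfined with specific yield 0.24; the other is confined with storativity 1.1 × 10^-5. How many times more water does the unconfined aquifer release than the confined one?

A = 38000 ha = 3.8 × 10^8 m²
Unconfined: ΔV_u = Sy × A × Δh = 0.24 × 3.8 × 10^8 × 0.312 = 2.845 × 10^7 m³
Confined: ΔV_c = S × A × Δh = 1.1 × 10^-5 × 3.8 × 10^8 × 0.312 = 1304 m³
Ratio = ΔV_u / ΔV_c = Sy / S = 0.24 / 1.1 × 10^-5 = 21820

ΔV_u / ΔV_c ≈ 21800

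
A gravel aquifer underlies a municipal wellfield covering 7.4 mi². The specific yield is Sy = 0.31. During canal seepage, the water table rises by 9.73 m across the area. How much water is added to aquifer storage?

ΔV ≈ 5.78 × 10^7 m³

A = 7.4 mi² = 1.917 × 10^7 m²
ΔV = Sy × A × Δh = 0.31 × 1.917 × 10^7 m² × 9.73 m = 5.781 × 10^7 m³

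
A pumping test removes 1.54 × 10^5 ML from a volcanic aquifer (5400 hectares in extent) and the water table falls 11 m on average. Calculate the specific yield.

A = 5400 hectares = 5.4 × 10^7 m²
ΔV = 1.54 × 10^5 ML = 1.54 × 10^8 m³
Sy = ΔV / (A × Δh) = 1.54 × 10^8 m³ / (5.4 × 10^7 m² × 11 m) = 0.2593

Sy ≈ 0.26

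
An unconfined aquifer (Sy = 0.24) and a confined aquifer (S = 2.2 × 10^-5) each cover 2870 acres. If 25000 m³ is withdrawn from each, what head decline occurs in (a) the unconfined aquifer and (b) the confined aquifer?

A = 2870 acres = 1.161 × 10^7 m²
Unconfined: Δh_u = ΔV/(Sy·A) = 25000/(0.24 × 1.161 × 10^7) = 0.008969 m
Confined: Δh_c = ΔV/(S·A) = 25000/(2.2 × 10^-5 × 1.161 × 10^7) = 97.84 m

Δh_u ≈ 0.00897 m; Δh_c ≈ 97.8 m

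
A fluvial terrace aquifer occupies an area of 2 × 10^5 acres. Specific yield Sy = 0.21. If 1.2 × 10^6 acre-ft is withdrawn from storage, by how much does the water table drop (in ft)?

Δh ≈ 28.6 ft

A = 2 × 10^5 acres = 8.094 × 10^8 m²
ΔV = 1.2 × 10^6 acre-ft = 1.48 × 10^9 m³
Δh = ΔV / (Sy × A) = 1.48 × 10^9 m³ / (0.21 × 8.094 × 10^8 m²) = 8.709 m
Δh = 8.709 m = 28.57 ft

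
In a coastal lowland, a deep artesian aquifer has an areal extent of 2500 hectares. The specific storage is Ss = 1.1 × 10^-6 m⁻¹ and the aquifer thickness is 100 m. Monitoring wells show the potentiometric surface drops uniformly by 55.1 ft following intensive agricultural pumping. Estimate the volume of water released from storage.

ΔV ≈ 46200 m³

S = Ss × b = 1.1 × 10^-6 m⁻¹ × 100 m = 1.1 × 10^-4
A = 2500 hectares = 2.5 × 10^7 m²
Δh = 55.1 ft = 16.79 m
ΔV = S × A × Δh = 1.1 × 10^-4 × 2.5 × 10^7 m² × 16.79 m = 46180 m³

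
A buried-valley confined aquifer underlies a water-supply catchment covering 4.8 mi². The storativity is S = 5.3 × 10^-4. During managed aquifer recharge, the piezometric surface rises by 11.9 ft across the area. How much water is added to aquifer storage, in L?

A = 4.8 mi² = 1.243 × 10^7 m²
Δh = 11.9 ft = 3.627 m
ΔV = S × A × Δh = 5.3 × 10^-4 × 1.243 × 10^7 m² × 3.627 m = 23900 m³
ΔV = 23900 m³ = 2.39 × 10^7 L

ΔV ≈ 2.39 × 10^7 L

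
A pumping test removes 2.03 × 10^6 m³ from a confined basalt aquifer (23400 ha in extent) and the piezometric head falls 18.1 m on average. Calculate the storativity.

S ≈ 4.8 × 10^-4

A = 23400 ha = 2.34 × 10^8 m²
S = ΔV / (A × Δh) = 2.03 × 10^6 m³ / (2.34 × 10^8 m² × 18.1 m) = 4.793 × 10^-4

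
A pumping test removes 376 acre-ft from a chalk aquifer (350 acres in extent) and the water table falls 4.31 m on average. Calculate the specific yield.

A = 350 acres = 1.416 × 10^6 m²
ΔV = 376 acre-ft = 4.638 × 10^5 m³
Sy = ΔV / (A × Δh) = 4.638 × 10^5 m³ / (1.416 × 10^6 m² × 4.31 m) = 0.07597

Sy ≈ 0.076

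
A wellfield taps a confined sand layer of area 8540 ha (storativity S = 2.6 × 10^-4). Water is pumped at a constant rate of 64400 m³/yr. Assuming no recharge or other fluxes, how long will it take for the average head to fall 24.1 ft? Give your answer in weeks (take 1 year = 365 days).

t ≈ 132 weeks

A = 8540 ha = 8.54 × 10^7 m²
Δh = 24.1 ft = 7.346 m
ΔV = S × A × Δh = 2.6 × 10^-4 × 8.54 × 10^7 × 7.346 = 1.631 × 10^5 m³
Q = 64400 m³/yr = 176.4 m³/d
t = ΔV / Q = 1.631 × 10^5 m³ / 176.4 m³/d = 924.4 d
t = 924.4 d ≈ 132.1 weeks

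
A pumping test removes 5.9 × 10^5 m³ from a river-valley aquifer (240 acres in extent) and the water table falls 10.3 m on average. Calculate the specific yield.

Sy ≈ 0.059

A = 240 acres = 9.712 × 10^5 m²
Sy = ΔV / (A × Δh) = 5.9 × 10^5 m³ / (9.712 × 10^5 m² × 10.3 m) = 0.05898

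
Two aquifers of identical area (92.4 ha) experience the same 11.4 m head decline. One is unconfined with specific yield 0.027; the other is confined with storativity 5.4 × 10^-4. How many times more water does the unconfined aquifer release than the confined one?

ΔV_u / ΔV_c ≈ 50

A = 92.4 ha = 9.24 × 10^5 m²
Unconfined: ΔV_u = Sy × A × Δh = 0.027 × 9.24 × 10^5 × 11.4 = 2.844 × 10^5 m³
Confined: ΔV_c = S × A × Δh = 5.4 × 10^-4 × 9.24 × 10^5 × 11.4 = 5688 m³
Ratio = ΔV_u / ΔV_c = Sy / S = 0.027 / 5.4 × 10^-4 = 50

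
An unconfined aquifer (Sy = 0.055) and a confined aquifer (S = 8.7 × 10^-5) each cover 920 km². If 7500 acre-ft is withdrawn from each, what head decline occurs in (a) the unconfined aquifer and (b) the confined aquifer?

Δh_u ≈ 0.183 m; Δh_c ≈ 116 m

A = 920 km² = 9.2 × 10^8 m²
ΔV = 7500 acre-ft = 9.251 × 10^6 m³
Unconfined: Δh_u = ΔV/(Sy·A) = 9.251 × 10^6/(0.055 × 9.2 × 10^8) = 0.1828 m
Confined: Δh_c = ΔV/(S·A) = 9.251 × 10^6/(8.7 × 10^-5 × 9.2 × 10^8) = 115.6 m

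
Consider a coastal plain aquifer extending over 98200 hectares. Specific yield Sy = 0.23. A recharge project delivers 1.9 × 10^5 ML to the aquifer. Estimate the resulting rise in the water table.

Δh ≈ 0.841 m

A = 98200 hectares = 9.82 × 10^8 m²
ΔV = 1.9 × 10^5 ML = 1.9 × 10^8 m³
Δh = ΔV / (Sy × A) = 1.9 × 10^8 m³ / (0.23 × 9.82 × 10^8 m²) = 0.8412 m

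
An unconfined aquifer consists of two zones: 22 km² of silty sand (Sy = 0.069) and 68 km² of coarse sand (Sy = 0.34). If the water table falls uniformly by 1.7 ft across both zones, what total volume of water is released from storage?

A₁ = 22 km² = 2.2 × 10^7 m²; A₂ = 68 km² = 6.8 × 10^7 m²
Δh = 1.7 ft = 0.5182 m
ΔV₁ = 0.069 × 2.2 × 10^7 × 0.5182 = 7.866 × 10^5 m³
ΔV₂ = 0.34 × 6.8 × 10^7 × 0.5182 = 1.198 × 10^7 m³
ΔV = ΔV₁ + ΔV₂ = 1.277 × 10^7 m³

ΔV ≈ 1.28 × 10^7 m³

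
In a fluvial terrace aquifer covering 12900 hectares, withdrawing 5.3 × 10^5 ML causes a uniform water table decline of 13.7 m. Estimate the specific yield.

A = 12900 hectares = 1.29 × 10^8 m²
ΔV = 5.3 × 10^5 ML = 5.3 × 10^8 m³
Sy = ΔV / (A × Δh) = 5.3 × 10^8 m³ / (1.29 × 10^8 m² × 13.7 m) = 0.2999

Sy ≈ 0.3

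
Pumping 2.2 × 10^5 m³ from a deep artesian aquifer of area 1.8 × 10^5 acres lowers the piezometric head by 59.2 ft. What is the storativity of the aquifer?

A = 1.8 × 10^5 acres = 7.284 × 10^8 m²
Δh = 59.2 ft = 18.04 m
S = ΔV / (A × Δh) = 2.2 × 10^5 m³ / (7.284 × 10^8 m² × 18.04 m) = 1.674 × 10^-5

S ≈ 1.7 × 10^-5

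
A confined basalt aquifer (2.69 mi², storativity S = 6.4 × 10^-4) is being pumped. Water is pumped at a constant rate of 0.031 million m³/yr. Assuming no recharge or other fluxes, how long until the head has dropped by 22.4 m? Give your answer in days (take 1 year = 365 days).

t ≈ 1180 days

A = 2.69 mi² = 6.967 × 10^6 m²
ΔV = S × A × Δh = 6.4 × 10^-4 × 6.967 × 10^6 × 22.4 = 99880 m³
Q = 0.031 million m³/yr = 84.93 m³/d
t = ΔV / Q = 99880 m³ / 84.93 m³/d = 1176 d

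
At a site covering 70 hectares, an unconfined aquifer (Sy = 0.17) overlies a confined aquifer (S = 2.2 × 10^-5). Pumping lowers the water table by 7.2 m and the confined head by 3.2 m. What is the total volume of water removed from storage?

A = 70 hectares = 7 × 10^5 m²
Unconfined: ΔV_u = Sy × A × Δh_u = 0.17 × 7 × 10^5 × 7.2 = 8.568 × 10^5 m³
Confined: ΔV_c = S × A × Δh_c = 2.2 × 10^-5 × 7 × 10^5 × 3.2 = 49.28 m³
Total ΔV = 8.568 × 10^5 + 49.28 = 8.568 × 10^5 m³

ΔV ≈ 8.57 × 10^5 m³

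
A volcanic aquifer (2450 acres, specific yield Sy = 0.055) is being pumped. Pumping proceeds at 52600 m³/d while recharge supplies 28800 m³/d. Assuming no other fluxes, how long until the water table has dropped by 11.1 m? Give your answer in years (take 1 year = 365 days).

t ≈ 0.697 years

A = 2450 acres = 9.915 × 10^6 m²
ΔV = Sy × A × Δh = 0.055 × 9.915 × 10^6 × 11.1 = 6.053 × 10^6 m³
Net withdrawal = 52600 − 28800 = 23800 m³/d
t = ΔV / Q = 6.053 × 10^6 m³ / 23800 m³/d = 254.3 d
t = 254.3 d ≈ 0.6968 years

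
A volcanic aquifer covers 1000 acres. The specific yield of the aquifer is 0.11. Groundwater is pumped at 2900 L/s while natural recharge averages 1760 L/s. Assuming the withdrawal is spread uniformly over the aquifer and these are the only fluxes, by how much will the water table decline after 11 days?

A = 1000 acres = 4.047 × 10^6 m²
Net abstraction = 2900 − 1760 = 1140 L/s
Q_net = 1140 L/s = 98500 m³/d
ΔV = Q × t = 98500 m³/d × 11 d = 1.083 × 10^6 m³
Δh = ΔV / (Sy × A) = 1.083 × 10^6 / (0.11 × 4.047 × 10^6) = 2.434 m

Δh ≈ 2.43 m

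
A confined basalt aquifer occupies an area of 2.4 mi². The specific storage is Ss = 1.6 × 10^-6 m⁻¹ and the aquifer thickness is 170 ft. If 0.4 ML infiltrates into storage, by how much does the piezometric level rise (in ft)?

Δh ≈ 2.55 ft

b = 170 ft = 51.82 m
S = Ss × b = 1.6 × 10^-6 m⁻¹ × 51.82 m = 8.291 × 10^-5
A = 2.4 mi² = 6.216 × 10^6 m²
ΔV = 0.4 ML = 400 m³
Δh = ΔV / (S × A) = 400 m³ / (8.291 × 10^-5 × 6.216 × 10^6 m²) = 0.7762 m
Δh = 0.7762 m = 2.547 ft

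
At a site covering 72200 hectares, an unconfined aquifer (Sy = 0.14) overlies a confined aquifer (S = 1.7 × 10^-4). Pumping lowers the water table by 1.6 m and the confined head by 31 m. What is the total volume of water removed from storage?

ΔV ≈ 1.66 × 10^8 m³

A = 72200 hectares = 7.22 × 10^8 m²
Unconfined: ΔV_u = Sy × A × Δh_u = 0.14 × 7.22 × 10^8 × 1.6 = 1.617 × 10^8 m³
Confined: ΔV_c = S × A × Δh_c = 1.7 × 10^-4 × 7.22 × 10^8 × 31 = 3.805 × 10^6 m³
Total ΔV = 1.617 × 10^8 + 3.805 × 10^6 = 1.655 × 10^8 m³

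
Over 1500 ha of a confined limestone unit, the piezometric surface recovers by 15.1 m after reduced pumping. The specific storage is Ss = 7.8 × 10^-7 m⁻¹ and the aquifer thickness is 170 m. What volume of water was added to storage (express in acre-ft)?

ΔV ≈ 24.3 acre-ft

S = Ss × b = 7.8 × 10^-7 m⁻¹ × 170 m = 1.326 × 10^-4
A = 1500 ha = 1.5 × 10^7 m²
ΔV = S × A × Δh = 1.326 × 10^-4 × 1.5 × 10^7 m² × 15.1 m = 30030 m³
ΔV = 30030 m³ = 24.35 acre-ft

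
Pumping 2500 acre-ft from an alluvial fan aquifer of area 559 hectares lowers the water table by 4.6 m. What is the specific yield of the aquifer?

Sy ≈ 0.12

A = 559 hectares = 5.59 × 10^6 m²
ΔV = 2500 acre-ft = 3.084 × 10^6 m³
Sy = ΔV / (A × Δh) = 3.084 × 10^6 m³ / (5.59 × 10^6 m² × 4.6 m) = 0.1199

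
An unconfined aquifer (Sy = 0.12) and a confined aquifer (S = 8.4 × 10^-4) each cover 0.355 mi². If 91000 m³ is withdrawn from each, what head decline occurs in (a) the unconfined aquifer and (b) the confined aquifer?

Δh_u ≈ 0.825 m; Δh_c ≈ 118 m

A = 0.355 mi² = 9.194 × 10^5 m²
Unconfined: Δh_u = ΔV/(Sy·A) = 91000/(0.12 × 9.194 × 10^5) = 0.8248 m
Confined: Δh_c = ΔV/(S·A) = 91000/(8.4 × 10^-4 × 9.194 × 10^5) = 117.8 m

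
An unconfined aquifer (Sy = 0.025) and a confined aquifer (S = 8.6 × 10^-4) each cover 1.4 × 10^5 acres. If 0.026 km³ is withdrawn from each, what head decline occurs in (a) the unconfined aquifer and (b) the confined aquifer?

A = 1.4 × 10^5 acres = 5.666 × 10^8 m²
ΔV = 0.026 km³ = 2.6 × 10^7 m³
Unconfined: Δh_u = ΔV/(Sy·A) = 2.6 × 10^7/(0.025 × 5.666 × 10^8) = 1.836 m
Confined: Δh_c = ΔV/(S·A) = 2.6 × 10^7/(8.6 × 10^-4 × 5.666 × 10^8) = 53.36 m

Δh_u ≈ 1.84 m; Δh_c ≈ 53.4 m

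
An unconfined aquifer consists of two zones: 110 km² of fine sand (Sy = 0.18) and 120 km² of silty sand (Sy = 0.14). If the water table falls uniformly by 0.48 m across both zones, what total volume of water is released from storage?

ΔV ≈ 1.76 × 10^7 m³

A₁ = 110 km² = 1.1 × 10^8 m²; A₂ = 120 km² = 1.2 × 10^8 m²
ΔV₁ = 0.18 × 1.1 × 10^8 × 0.48 = 9.504 × 10^6 m³
ΔV₂ = 0.14 × 1.2 × 10^8 × 0.48 = 8.064 × 10^6 m³
ΔV = ΔV₁ + ΔV₂ = 1.757 × 10^7 m³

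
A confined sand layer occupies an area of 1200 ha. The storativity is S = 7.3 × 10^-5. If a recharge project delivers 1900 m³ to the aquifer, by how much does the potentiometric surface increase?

A = 1200 ha = 1.2 × 10^7 m²
Δh = ΔV / (S × A) = 1900 m³ / (7.3 × 10^-5 × 1.2 × 10^7 m²) = 2.169 m

Δh ≈ 2.17 m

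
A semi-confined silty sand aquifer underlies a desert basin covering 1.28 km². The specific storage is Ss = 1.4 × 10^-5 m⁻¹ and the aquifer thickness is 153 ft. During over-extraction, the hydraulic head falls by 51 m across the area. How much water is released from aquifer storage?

ΔV ≈ 42600 m³

b = 153 ft = 46.63 m
S = Ss × b = 1.4 × 10^-5 m⁻¹ × 46.63 m = 6.529 × 10^-4
A = 1.28 km² = 1.28 × 10^6 m²
ΔV = S × A × Δh = 6.529 × 10^-4 × 1.28 × 10^6 m² × 51 m = 42620 m³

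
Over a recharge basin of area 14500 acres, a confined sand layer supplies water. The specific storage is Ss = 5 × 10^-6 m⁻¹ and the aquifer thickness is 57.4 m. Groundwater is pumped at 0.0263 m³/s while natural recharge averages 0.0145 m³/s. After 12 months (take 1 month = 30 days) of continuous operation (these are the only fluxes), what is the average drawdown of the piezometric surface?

S = Ss × b = 5 × 10^-6 m⁻¹ × 57.4 m = 2.87 × 10^-4
A = 14500 acres = 5.868 × 10^7 m²
Net abstraction = 0.0263 − 0.0145 = 0.0118 m³/s
Q_net = 0.0118 m³/s = 1020 m³/d
t = 12 months = 360 d
ΔV = Q × t = 1020 m³/d × 360 d = 3.67 × 10^5 m³
Δh = ΔV / (S × A) = 3.67 × 10^5 / (2.87 × 10^-4 × 5.868 × 10^7) = 21.79 m

Δh ≈ 21.8 m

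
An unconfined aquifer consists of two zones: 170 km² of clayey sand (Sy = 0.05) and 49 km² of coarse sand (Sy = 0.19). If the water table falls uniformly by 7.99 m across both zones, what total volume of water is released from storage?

ΔV ≈ 1.42 × 10^8 m³

A₁ = 170 km² = 1.7 × 10^8 m²; A₂ = 49 km² = 4.9 × 10^7 m²
ΔV₁ = 0.05 × 1.7 × 10^8 × 7.99 = 6.792 × 10^7 m³
ΔV₂ = 0.19 × 4.9 × 10^7 × 7.99 = 7.439 × 10^7 m³
ΔV = ΔV₁ + ΔV₂ = 1.423 × 10^8 m³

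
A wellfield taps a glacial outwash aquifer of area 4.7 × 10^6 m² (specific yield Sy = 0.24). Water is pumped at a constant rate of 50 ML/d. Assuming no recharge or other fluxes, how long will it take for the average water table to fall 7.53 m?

ΔV = Sy × A × Δh = 0.24 × 4.7 × 10^6 × 7.53 = 8.494 × 10^6 m³
Q = 50 ML/d = 50000 m³/d
t = ΔV / Q = 8.494 × 10^6 m³ / 50000 m³/d = 169.9 d

t ≈ 170 days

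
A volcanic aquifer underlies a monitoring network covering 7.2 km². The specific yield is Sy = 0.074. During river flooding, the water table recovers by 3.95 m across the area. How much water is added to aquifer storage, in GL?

A = 7.2 km² = 7.2 × 10^6 m²
ΔV = Sy × A × Δh = 0.074 × 7.2 × 10^6 m² × 3.95 m = 2.105 × 10^6 m³
ΔV = 2.105 × 10^6 m³ = 2.105 GL

ΔV ≈ 2.1 GL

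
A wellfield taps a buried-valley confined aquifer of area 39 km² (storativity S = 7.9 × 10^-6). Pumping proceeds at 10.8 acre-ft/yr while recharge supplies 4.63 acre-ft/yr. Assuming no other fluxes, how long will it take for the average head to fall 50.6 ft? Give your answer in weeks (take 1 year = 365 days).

t ≈ 32.6 weeks

A = 39 km² = 3.9 × 10^7 m²
Δh = 50.6 ft = 15.42 m
ΔV = S × A × Δh = 7.9 × 10^-6 × 3.9 × 10^7 × 15.42 = 4752 m³
Net withdrawal = 10.8 − 4.63 = 6.17 acre-ft/yr = 20.85 m³/d
t = ΔV / Q = 4752 m³ / 20.85 m³/d = 227.9 d
t = 227.9 d ≈ 32.56 weeks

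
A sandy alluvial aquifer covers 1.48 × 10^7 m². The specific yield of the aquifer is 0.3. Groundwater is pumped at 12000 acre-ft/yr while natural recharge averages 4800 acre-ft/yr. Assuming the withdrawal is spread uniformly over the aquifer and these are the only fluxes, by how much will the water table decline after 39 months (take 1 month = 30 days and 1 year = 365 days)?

Net abstraction = 12000 − 4800 = 7200 acre-ft/yr
Q_net = 7200 acre-ft/yr = 24330 m³/d
t = 39 months = 1170 d
ΔV = Q × t = 24330 m³/d × 1170 d = 2.847 × 10^7 m³
Δh = ΔV / (Sy × A) = 2.847 × 10^7 / (0.3 × 1.48 × 10^7) = 6.412 m

Δh ≈ 6.41 m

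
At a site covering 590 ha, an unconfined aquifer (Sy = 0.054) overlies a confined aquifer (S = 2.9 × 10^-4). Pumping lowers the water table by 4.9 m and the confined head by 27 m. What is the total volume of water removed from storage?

ΔV ≈ 1.61 × 10^6 m³

A = 590 ha = 5.9 × 10^6 m²
Unconfined: ΔV_u = Sy × A × Δh_u = 0.054 × 5.9 × 10^6 × 4.9 = 1.561 × 10^6 m³
Confined: ΔV_c = S × A × Δh_c = 2.9 × 10^-4 × 5.9 × 10^6 × 27 = 46200 m³
Total ΔV = 1.561 × 10^6 + 46200 = 1.607 × 10^6 m³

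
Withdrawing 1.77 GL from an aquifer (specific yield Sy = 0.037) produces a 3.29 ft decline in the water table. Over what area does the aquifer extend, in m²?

A ≈ 4.77 × 10^7 m²

Δh = 3.29 ft = 1.003 m
ΔV = 1.77 GL = 1.77 × 10^6 m³
A = ΔV / (Sy × Δh) = 1.77 × 10^6 / (0.037 × 1.003) = 4.77 × 10^7 m²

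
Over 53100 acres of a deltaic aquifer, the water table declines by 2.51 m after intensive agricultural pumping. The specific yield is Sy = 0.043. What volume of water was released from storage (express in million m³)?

A = 53100 acres = 2.149 × 10^8 m²
ΔV = Sy × A × Δh = 0.043 × 2.149 × 10^8 m² × 2.51 m = 2.319 × 10^7 m³
ΔV = 2.319 × 10^7 m³ = 23.19 million m³

ΔV ≈ 23.2 million m³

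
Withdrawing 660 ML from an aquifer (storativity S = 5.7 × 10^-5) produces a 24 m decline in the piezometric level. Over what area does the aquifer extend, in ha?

ΔV = 660 ML = 6.6 × 10^5 m³
A = ΔV / (S × Δh) = 6.6 × 10^5 / (5.7 × 10^-5 × 24) = 4.825 × 10^8 m²
A = 4.825 × 10^8 m² = 48250 ha

A ≈ 48200 ha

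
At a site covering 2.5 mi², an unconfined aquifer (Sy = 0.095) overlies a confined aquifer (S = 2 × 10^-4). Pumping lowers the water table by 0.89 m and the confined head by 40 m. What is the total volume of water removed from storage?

ΔV ≈ 5.99 × 10^5 m³

A = 2.5 mi² = 6.475 × 10^6 m²
Unconfined: ΔV_u = Sy × A × Δh_u = 0.095 × 6.475 × 10^6 × 0.89 = 5.475 × 10^5 m³
Confined: ΔV_c = S × A × Δh_c = 2 × 10^-4 × 6.475 × 10^6 × 40 = 51800 m³
Total ΔV = 5.475 × 10^5 + 51800 = 5.993 × 10^5 m³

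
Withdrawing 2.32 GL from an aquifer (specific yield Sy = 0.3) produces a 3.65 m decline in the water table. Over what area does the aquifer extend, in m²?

ΔV = 2.32 GL = 2.32 × 10^6 m³
A = ΔV / (Sy × Δh) = 2.32 × 10^6 / (0.3 × 3.65) = 2.119 × 10^6 m²

A ≈ 2.12 × 10^6 m²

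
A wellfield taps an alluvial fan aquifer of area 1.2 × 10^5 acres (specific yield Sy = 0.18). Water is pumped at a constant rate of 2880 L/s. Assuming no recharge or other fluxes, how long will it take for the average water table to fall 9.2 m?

A = 1.2 × 10^5 acres = 4.856 × 10^8 m²
ΔV = Sy × A × Δh = 0.18 × 4.856 × 10^8 × 9.2 = 8.042 × 10^8 m³
Q = 2880 L/s = 2.488 × 10^5 m³/d
t = ΔV / Q = 8.042 × 10^8 m³ / 2.488 × 10^5 m³/d = 3232 d

t ≈ 3230 days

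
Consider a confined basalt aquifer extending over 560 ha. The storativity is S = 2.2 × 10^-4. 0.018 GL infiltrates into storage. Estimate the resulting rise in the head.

Δh ≈ 14.6 m

A = 560 ha = 5.6 × 10^6 m²
ΔV = 0.018 GL = 18000 m³
Δh = ΔV / (S × A) = 18000 m³ / (2.2 × 10^-4 × 5.6 × 10^6 m²) = 14.61 m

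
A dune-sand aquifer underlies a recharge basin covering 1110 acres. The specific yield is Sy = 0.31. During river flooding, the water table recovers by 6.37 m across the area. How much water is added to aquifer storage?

A = 1110 acres = 4.492 × 10^6 m²
ΔV = Sy × A × Δh = 0.31 × 4.492 × 10^6 m² × 6.37 m = 8.87 × 10^6 m³

ΔV ≈ 8.87 × 10^6 m³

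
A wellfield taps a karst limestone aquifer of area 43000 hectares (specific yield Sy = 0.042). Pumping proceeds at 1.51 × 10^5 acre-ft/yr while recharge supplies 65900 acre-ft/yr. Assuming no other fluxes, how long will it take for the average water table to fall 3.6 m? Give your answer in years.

t ≈ 0.619 years

A = 43000 hectares = 4.3 × 10^8 m²
ΔV = Sy × A × Δh = 0.042 × 4.3 × 10^8 × 3.6 = 6.502 × 10^7 m³
Net withdrawal = 1.51 × 10^5 − 65900 = 85100 acre-ft/yr = 2.876 × 10^5 m³/d
t = ΔV / Q = 6.502 × 10^7 m³ / 2.876 × 10^5 m³/d = 226.1 d
t = 226.1 d ≈ 0.6194 years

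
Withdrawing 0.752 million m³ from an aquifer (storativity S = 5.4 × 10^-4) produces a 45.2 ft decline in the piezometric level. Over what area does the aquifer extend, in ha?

A ≈ 10100 ha

Δh = 45.2 ft = 13.78 m
ΔV = 0.752 million m³ = 7.52 × 10^5 m³
A = ΔV / (S × Δh) = 7.52 × 10^5 / (5.4 × 10^-4 × 13.78) = 1.011 × 10^8 m²
A = 1.011 × 10^8 m² = 10110 ha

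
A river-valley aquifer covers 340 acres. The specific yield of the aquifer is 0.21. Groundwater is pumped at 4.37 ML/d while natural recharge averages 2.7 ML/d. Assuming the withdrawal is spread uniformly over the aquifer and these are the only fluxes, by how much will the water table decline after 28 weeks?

Δh ≈ 1.13 m

A = 340 acres = 1.376 × 10^6 m²
Net abstraction = 4.37 − 2.7 = 1.67 ML/d
Q_net = 1.67 ML/d = 1670 m³/d
t = 28 weeks = 196 d
ΔV = Q × t = 1670 m³/d × 196 d = 3.273 × 10^5 m³
Δh = ΔV / (Sy × A) = 3.273 × 10^5 / (0.21 × 1.376 × 10^6) = 1.133 m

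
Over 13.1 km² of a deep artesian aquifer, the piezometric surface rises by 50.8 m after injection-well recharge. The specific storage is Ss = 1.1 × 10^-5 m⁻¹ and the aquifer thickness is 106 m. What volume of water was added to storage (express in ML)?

ΔV ≈ 776 ML

S = Ss × b = 1.1 × 10^-5 m⁻¹ × 106 m = 1.166 × 10^-3
A = 13.1 km² = 1.31 × 10^7 m²
ΔV = S × A × Δh = 0.001166 × 1.31 × 10^7 m² × 50.8 m = 7.759 × 10^5 m³
ΔV = 7.759 × 10^5 m³ = 775.9 ML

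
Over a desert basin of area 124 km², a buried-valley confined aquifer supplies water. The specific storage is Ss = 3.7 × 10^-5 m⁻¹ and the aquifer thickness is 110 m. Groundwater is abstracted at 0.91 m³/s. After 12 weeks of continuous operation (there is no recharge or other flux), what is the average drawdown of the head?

Δh ≈ 13.1 m

S = Ss × b = 3.7 × 10^-5 m⁻¹ × 110 m = 4.07 × 10^-3
A = 124 km² = 1.24 × 10^8 m²
Q = 0.91 m³/s = 78620 m³/d
t = 12 weeks = 84 d
ΔV = Q × t = 78620 m³/d × 84 d = 6.604 × 10^6 m³
Δh = ΔV / (S × A) = 6.604 × 10^6 / (0.00407 × 1.24 × 10^8) = 13.09 m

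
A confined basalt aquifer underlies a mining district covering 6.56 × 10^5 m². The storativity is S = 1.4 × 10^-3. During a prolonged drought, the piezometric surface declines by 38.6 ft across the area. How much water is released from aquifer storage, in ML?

ΔV ≈ 10.8 ML

Δh = 38.6 ft = 11.77 m
ΔV = S × A × Δh = 0.0014 × 6.56 × 10^5 m² × 11.77 m = 10810 m³
ΔV = 10810 m³ = 10.81 ML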